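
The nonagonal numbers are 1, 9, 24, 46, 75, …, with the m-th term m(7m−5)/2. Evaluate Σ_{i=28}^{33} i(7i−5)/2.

19139

Σ i(7i−5)/2 = (7Σi² − 5Σi) / 2 over i = 28..33.
Σi = 561 − 378 = 183 and Σi² = 12529 − 6930 = 5599.
(7·5599 − 5·183) / 2 = 38278/2 = 19139.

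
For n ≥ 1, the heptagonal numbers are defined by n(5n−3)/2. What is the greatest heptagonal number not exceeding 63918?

Solve n(5n−3)/2 ≤ 63918 for integer n.
n = 160 gives 63760 ≤ 63918, while n = 161 gives 64561 > 63918; so the answer is 63760.

63760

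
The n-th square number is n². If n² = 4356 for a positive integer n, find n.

We need n² = 4356, so n = √4356 = 66.

66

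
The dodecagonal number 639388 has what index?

358

Set n(5n−4) = 639388, giving 5n² − 4n − 639388 = 0.
The discriminant is 16 + 20·639388 = 12787776, and √12787776 = 3576.
So n = (4 + 3576) / 10 = 3580/10 = 358.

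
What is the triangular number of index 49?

The 49th triangular number is n(n+1)/2 with n = 49.
49·50/2 = 2450/2 = 1225.

1225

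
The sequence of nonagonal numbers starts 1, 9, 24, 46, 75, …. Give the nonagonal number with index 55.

10450

The 55th nonagonal number is n(7n−5)/2 with n = 55.
55·(7·55 − 5)/2 = 55·380/2 = 55·190 = 10450.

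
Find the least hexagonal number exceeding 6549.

6670

Solve n(2n−1) > 6549 for integer n.
The largest n with value ≤ 6549 is 57 (since 6441 ≤ 6549 < 6670), so the first above is n = 58, value 6670.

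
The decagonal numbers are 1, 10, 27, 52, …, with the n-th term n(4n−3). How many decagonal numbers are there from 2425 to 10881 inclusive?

The n-th decagonal number is n(4n−3).
Smallest index with value ≥ 2425: n = 25 (giving 2425).
Largest index with value ≤ 10881: n = 52 (giving 10660).
Indices 25 through 52: 28 terms.

28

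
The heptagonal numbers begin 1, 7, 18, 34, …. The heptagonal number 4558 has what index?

43

Set n(5n−3)/2 = 4558, giving 5n² − 3n − 9116 = 0.
The discriminant is 9 + 40·4558 = 182329, and √182329 = 427.
So n = (3 + 427) / 10 = 430/10 = 43.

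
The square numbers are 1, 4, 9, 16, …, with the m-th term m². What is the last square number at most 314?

289

Solve n² ≤ 314 for integer n.
n = 17 gives 289 ≤ 314, while n = 18 gives 324 > 314; so the answer is 289.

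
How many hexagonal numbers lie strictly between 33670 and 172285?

The n-th hexagonal number is n(2n−1).
Smallest index with value > 33670: n = 131 (giving 34191).
Largest index with value < 172285: n = 293 (giving 171405).
Indices 131 through 293: 163 terms.

163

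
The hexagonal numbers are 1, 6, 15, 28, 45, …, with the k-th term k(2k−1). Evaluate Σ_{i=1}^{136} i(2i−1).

Σ i(2i−1) = 2Σi² − Σi over i = 1..136.
Σi = 9316 and Σi² = 847756.
2·847756 − 1·9316 = 1686196.

1686196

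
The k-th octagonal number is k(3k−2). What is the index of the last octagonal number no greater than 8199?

52

Solve n(3n−2) ≤ 8199 for integer n.
n = 52 gives 8008 ≤ 8199, while n = 53 gives 8321 > 8199; so the answer is index 52.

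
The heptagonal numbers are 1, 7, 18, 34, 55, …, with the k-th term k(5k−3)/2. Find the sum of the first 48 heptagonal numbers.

Σ i(5i−3)/2 = (5Σi² − 3Σi) / 2 over i = 1..48.
Σi = 1176 and Σi² = 38024.
(5·38024 − 3·1176) / 2 = 186592/2 = 93296.

93296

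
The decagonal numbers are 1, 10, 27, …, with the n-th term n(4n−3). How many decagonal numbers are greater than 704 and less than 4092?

The n-th decagonal number is n(4n−3).
Smallest index with value > 704: n = 14 (giving 742).
Largest index with value < 4092: n = 32 (giving 4000).
Indices 14 through 32: 19 terms.

19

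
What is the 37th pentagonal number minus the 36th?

109

Consecutive pentagonal numbers differ by 3n − 2: here 3·37 − 2 = 109.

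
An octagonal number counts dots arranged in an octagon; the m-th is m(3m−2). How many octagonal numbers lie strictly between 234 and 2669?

The n-th octagonal number is n(3n−2).
Smallest index with value > 234: n = 10 (giving 280).
Largest index with value < 2669: n = 30 (giving 2640).
Indices 10 through 30: 21 terms.

21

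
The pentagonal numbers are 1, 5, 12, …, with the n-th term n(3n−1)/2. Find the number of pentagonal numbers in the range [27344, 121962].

The n-th pentagonal number is n(3n−1)/2.
Smallest index with value ≥ 27344: n = 136 (giving 27676).
Largest index with value ≤ 121962: n = 285 (giving 121695).
Indices 136 through 285: 150 terms.

150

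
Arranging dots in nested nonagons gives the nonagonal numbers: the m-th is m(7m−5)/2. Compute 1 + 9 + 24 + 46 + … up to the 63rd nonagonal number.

293664

Σ i(7i−5)/2 = (7Σi² − 5Σi) / 2 over i = 1..63.
Σi = 2016 and Σi² = 85344.
(7·85344 − 5·2016) / 2 = 587328/2 = 293664.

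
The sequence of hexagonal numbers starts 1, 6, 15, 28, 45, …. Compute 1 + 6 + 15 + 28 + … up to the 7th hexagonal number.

Σ i(2i−1) = 2Σi² − Σi over i = 1..7.
Σi = 28 and Σi² = 140.
2·140 − 1·28 = 252.

252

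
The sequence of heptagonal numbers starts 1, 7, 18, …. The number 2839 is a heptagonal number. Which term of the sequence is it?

34

Set n(5n−3)/2 = 2839, giving 5n² − 3n − 5678 = 0.
The discriminant is 9 + 40·2839 = 113569, and √113569 = 337.
So n = (3 + 337) / 10 = 340/10 = 34.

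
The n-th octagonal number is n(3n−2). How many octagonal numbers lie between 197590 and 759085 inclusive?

The n-th octagonal number is n(3n−2).
Smallest index with value ≥ 197590: n = 257 (giving 197633).
Largest index with value ≤ 759085: n = 503 (giving 758021).
Indices 257 through 503: 247 terms.

247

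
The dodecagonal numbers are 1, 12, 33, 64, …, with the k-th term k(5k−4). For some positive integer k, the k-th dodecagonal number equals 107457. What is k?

Set n(5n−4) = 107457, giving 5n² − 4n − 107457 = 0.
The discriminant is 16 + 20·107457 = 2149156, and √2149156 = 1466.
So n = (4 + 1466) / 10 = 1470/10 = 147.

147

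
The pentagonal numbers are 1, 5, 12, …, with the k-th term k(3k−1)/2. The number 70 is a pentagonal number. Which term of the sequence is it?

Set n(3n−1)/2 = 70, giving 3n² − n − 140 = 0.
The discriminant is 1 + 24·70 = 1681, and √1681 = 41.
So n = (1 + 41) / 6 = 42/6 = 7.

7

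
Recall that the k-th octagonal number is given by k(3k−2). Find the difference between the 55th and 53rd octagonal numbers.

55·(3·55 − 2) = 8965 and 53·(3·53 − 2) = 8321.
Difference: 8965 − 8321 = 644.

644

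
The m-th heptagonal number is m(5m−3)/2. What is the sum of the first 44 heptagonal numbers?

Σ i(5i−3)/2 = (5Σi² − 3Σi) / 2 over i = 1..44.
Σi = 990 and Σi² = 29370.
(5·29370 − 3·990) / 2 = 143880/2 = 71940.

71940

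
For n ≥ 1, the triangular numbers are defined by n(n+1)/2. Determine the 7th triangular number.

7·8/2 = 56/2 = 28.

28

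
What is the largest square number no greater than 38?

36

Solve n² ≤ 38 for integer n.
n = 6 gives 36 ≤ 38, while n = 7 gives 49 > 38; so the answer is 36.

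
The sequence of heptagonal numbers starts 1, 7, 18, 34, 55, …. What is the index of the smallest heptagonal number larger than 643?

17

Solve n(5n−3)/2 > 643 for integer n.
The largest n with value ≤ 643 is 16 (since 616 ≤ 643 < 697), so the first above is n = 17, value 697.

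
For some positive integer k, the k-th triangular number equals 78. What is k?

12

Set n(n+1)/2 = 78, giving n² + n − 156 = 0.
The discriminant is 1 + 8·78 = 625, and √625 = 25.
So n = (-1 + 25) / 2 = 24/2 = 12.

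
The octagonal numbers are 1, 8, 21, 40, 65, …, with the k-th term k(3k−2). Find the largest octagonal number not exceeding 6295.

6256

Solve n(3n−2) ≤ 6295 for integer n.
n = 46 gives 6256 ≤ 6295, while n = 47 gives 6533 > 6295; so the answer is 6256.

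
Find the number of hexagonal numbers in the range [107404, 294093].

The n-th hexagonal number is n(2n−1).
Smallest index with value ≥ 107404: n = 232 (giving 107416).
Largest index with value ≤ 294093: n = 383 (giving 292995).
Indices 232 through 383: 152 terms.

152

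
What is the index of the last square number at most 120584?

Solve n² ≤ 120584 for integer n.
n = 347 gives 120409 ≤ 120584, while n = 348 gives 121104 > 120584; so the answer is index 347.

347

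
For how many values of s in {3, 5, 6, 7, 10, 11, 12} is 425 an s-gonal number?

1

s = 3: P(3, 28) = 406 and P(3, 29) = 435; 425 is not s-gonal.
s = 5: P(5, 17) = 425. ✓
s = 6: P(6, 14) = 378 and P(6, 15) = 435; 425 is not s-gonal.
s = 7: P(7, 13) = 403 and P(7, 14) = 469; 425 is not s-gonal.
s = 10: P(10, 10) = 370 and P(10, 11) = 451; 425 is not s-gonal.
s = 11: P(11, 10) = 415 and P(11, 11) = 506; 425 is not s-gonal.
s = 12: P(12, 9) = 369 and P(12, 10) = 460; 425 is not s-gonal.
Hits: s ∈ {5} → 1.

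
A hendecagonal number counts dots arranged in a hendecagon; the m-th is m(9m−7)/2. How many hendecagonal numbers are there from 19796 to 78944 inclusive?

66

The n-th hendecagonal number is n(9n−7)/2.
Smallest index with value ≥ 19796: n = 67 (giving 19966).
Largest index with value ≤ 78944: n = 132 (giving 77946).
Indices 67 through 132: 66 terms.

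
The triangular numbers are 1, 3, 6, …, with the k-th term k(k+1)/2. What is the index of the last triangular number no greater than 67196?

366

Solve n(n+1)/2 ≤ 67196 for integer n.
n = 366 gives 67161 ≤ 67196, while n = 367 gives 67528 > 67196; so the answer is index 366.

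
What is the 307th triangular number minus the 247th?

307·308/2 = 47278 and 247·248/2 = 30628.
Difference: 47278 − 30628 = 16650.

16650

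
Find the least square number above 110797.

110889

Solve n² > 110797 for integer n.
The largest n with value ≤ 110797 is 332 (since 110224 ≤ 110797 < 110889), so the first above is n = 333, value 110889.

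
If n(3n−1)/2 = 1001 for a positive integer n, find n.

Set n(3n−1)/2 = 1001, giving 3n² − n − 2002 = 0.
So n = (1 + 155) / 6 = 156/6 = 26.
Check: 26·(3·26 − 1)/2 = 1001. ✓

26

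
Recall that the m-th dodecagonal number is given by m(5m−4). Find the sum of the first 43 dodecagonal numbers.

133386

Σ i(5i−4) = 5Σi² − 4Σi over i = 1..43.
Σi = 946 and Σi² = 27434.
5·27434 − 4·946 = 133386.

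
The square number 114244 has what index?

338

We need n² = 114244, so n = √114244 = 338.
Check: 338² = 114244. ✓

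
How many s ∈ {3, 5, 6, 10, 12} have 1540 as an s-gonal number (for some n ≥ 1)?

s = 3: P(3, 55) = 1540. ✓
s = 5: P(5, 32) = 1520 and P(5, 33) = 1617; 1540 is not s-gonal.
s = 6: P(6, 28) = 1540. ✓
s = 10: P(10, 20) = 1540. ✓
s = 12: P(12, 17) = 1377 and P(12, 18) = 1548; 1540 is not s-gonal.
Hits: s ∈ {3, 6, 10} → 3.

3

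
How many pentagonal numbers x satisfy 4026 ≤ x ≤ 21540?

69

The n-th pentagonal number is n(3n−1)/2.
Smallest index with value ≥ 4026: n = 52 (giving 4030).
Largest index with value ≤ 21540: n = 120 (giving 21540).
Indices 52 through 120: 69 terms.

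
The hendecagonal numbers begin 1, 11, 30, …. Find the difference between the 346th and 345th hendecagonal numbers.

3106

Consecutive hendecagonal numbers differ by 9n − 8: here 9·346 − 8 = 3106.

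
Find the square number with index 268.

71824

268² = 71824.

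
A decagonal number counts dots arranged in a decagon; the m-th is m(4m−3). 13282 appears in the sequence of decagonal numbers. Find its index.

Set n(4n−3) = 13282, giving 4n² − 3n − 13282 = 0.
The discriminant is 9 + 16·13282 = 212521, and √212521 = 461.
So n = (3 + 461) / 8 = 464/8 = 58.
Check: 58·(4·58 − 3) = 13282. ✓

58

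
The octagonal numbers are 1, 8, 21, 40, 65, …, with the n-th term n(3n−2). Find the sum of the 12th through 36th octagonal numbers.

Σ i(3i−2) = 3Σi² − 2Σi over i = 12..36.
Σi = 666 − 66 = 600 and Σi² = 16206 − 506 = 15700.
3·15700 − 2·600 = 45900.

45900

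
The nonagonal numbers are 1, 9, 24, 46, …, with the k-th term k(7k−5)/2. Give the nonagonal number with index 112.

The 112th nonagonal number is n(7n−5)/2 with n = 112.
112·(7·112 − 5)/2 = 112·779/2 = 43624.

43624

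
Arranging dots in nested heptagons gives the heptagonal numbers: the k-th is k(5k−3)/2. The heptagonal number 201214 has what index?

284

Set n(5n−3)/2 = 201214, giving 5n² − 3n − 402428 = 0.
So n = (3 + 2837) / 10 = 2840/10 = 284.
Check: 284·(5·284 − 3)/2 = 201214. ✓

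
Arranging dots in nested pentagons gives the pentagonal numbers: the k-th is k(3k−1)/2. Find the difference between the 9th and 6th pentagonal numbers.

66

9·(3·9 − 1)/2 = 117 and 6·(3·6 − 1)/2 = 51.
Difference: 117 − 51 = 66.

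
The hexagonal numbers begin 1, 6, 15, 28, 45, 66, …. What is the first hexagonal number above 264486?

264628

Solve n(2n−1) > 264486 for integer n.
The largest n with value ≤ 264486 is 363 (since 263175 ≤ 264486 < 264628), so the first above is n = 364, value 264628.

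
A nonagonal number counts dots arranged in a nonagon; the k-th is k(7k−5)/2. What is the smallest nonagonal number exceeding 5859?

6069

Solve n(7n−5)/2 > 5859 for integer n.
The largest n with value ≤ 5859 is 41 (since 5781 ≤ 5859 < 6069), so the first above is n = 42, value 6069.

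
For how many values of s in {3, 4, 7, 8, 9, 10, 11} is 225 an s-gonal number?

2

s = 3: P(3, 20) = 210 and P(3, 21) = 231; 225 is not s-gonal.
s = 4: P(4, 15) = 225. ✓
s = 7: P(7, 9) = 189 and P(7, 10) = 235; 225 is not s-gonal.
s = 8: P(8, 9) = 225. ✓
s = 9: P(9, 8) = 204 and P(9, 9) = 261; 225 is not s-gonal.
s = 10: P(10, 7) = 175 and P(10, 8) = 232; 225 is not s-gonal.
s = 11: P(11, 7) = 196 and P(11, 8) = 260; 225 is not s-gonal.
Hits: s ∈ {4, 8} → 2.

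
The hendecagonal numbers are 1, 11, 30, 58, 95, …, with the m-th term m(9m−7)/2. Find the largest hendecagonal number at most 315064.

312708

Solve n(9n−7)/2 ≤ 315064 for integer n.
n = 264 gives 312708 ≤ 315064, while n = 265 gives 315085 > 315064; so the answer is 312708.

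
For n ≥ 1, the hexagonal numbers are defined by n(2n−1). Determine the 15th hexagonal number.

The 15th hexagonal number is n(2n−1) with n = 15.
15·(2·15 − 1) = 15·29 = 435.

435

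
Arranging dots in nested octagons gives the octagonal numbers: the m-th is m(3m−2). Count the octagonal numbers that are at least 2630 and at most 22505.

57

The n-th octagonal number is n(3n−2).
Smallest index with value ≥ 2630: n = 30 (giving 2640).
Largest index with value ≤ 22505: n = 86 (giving 22016).
Indices 30 through 86: 57 terms.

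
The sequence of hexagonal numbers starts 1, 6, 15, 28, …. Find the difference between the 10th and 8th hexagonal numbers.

10·(2·10 − 1) = 190 and 8·(2·8 − 1) = 120.
Difference: 190 − 120 = 70.

70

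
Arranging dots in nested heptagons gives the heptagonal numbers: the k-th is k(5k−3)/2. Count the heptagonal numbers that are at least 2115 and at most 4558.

The n-th heptagonal number is n(5n−3)/2.
Smallest index with value ≥ 2115: n = 30 (giving 2205).
Largest index with value ≤ 4558: n = 43 (giving 4558).
Indices 30 through 43: 14 terms.

14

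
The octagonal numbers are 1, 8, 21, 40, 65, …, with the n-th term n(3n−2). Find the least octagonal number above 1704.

Solve n(3n−2) > 1704 for integer n.
The largest n with value ≤ 1704 is 24 (since 1680 ≤ 1704 < 1825), so the first above is n = 25, value 1825.

1825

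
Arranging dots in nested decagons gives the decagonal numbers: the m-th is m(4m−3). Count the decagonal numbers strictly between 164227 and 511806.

155

The n-th decagonal number is n(4n−3).
Smallest index with value > 164227: n = 204 (giving 165852).
Largest index with value < 511806: n = 358 (giving 511582).
Indices 204 through 358: 155 terms.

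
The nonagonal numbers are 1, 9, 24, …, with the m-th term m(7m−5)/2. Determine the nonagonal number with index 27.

27·(7·27 − 5)/2 = 27·184/2 = 27·92 = 2484.

2484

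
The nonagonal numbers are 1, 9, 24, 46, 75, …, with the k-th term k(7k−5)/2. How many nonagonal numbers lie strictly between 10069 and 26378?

34

The n-th nonagonal number is n(7n−5)/2.
Smallest index with value > 10069: n = 54 (giving 10071).
Largest index with value < 26378: n = 87 (giving 26274).
Indices 54 through 87: 34 terms.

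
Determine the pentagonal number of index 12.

210

12·(3·12 − 1)/2 = 12·35/2 = 210.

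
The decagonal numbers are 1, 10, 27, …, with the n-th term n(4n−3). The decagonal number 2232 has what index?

24

Set n(4n−3) = 2232, giving 4n² − 3n − 2232 = 0.
So n = (3 + 189) / 8 = 192/8 = 24.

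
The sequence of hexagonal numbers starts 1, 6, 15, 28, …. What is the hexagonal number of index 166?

The 166th hexagonal number is n(2n−1) with n = 166.
166·(2·166 − 1) = 166·331 = 54946.

54946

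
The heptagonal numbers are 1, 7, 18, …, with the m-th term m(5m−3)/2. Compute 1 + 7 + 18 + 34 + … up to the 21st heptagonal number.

Σ i(5i−3)/2 = (5Σi² − 3Σi) / 2 over i = 1..21.
Σi = 231 and Σi² = 3311.
(5·3311 − 3·231) / 2 = 15862/2 = 7931.

7931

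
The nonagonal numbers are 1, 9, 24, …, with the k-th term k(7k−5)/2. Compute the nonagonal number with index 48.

7944

The 48th nonagonal number is n(7n−5)/2 with n = 48.
48·(7·48 − 5)/2 = 48·331/2 = 7944.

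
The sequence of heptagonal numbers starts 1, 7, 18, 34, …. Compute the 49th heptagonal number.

The 49th heptagonal number is n(5n−3)/2 with n = 49.
49·(5·49 − 3)/2 = 49·242/2 = 49·121 = 5929.

5929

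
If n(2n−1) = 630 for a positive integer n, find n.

Set n(2n−1) = 630, giving 2n² − n − 630 = 0.
The discriminant is 1 + 8·630 = 5041, and √5041 = 71.
So n = (1 + 71) / 4 = 72/4 = 18.

18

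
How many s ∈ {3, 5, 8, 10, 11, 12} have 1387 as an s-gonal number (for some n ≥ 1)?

1

s = 3: P(3, 52) = 1378 and P(3, 53) = 1431; 1387 is not s-gonal.
s = 5: P(5, 30) = 1335 and P(5, 31) = 1426; 1387 is not s-gonal.
s = 8: P(8, 21) = 1281 and P(8, 22) = 1408; 1387 is not s-gonal.
s = 10: P(10, 19) = 1387. ✓
s = 11: P(11, 17) = 1241 and P(11, 18) = 1395; 1387 is not s-gonal.
s = 12: P(12, 17) = 1377 and P(12, 18) = 1548; 1387 is not s-gonal.
Hits: s ∈ {10} → 1.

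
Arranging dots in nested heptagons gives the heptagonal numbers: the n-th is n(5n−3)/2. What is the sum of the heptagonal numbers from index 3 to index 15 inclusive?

2912

Σ i(5i−3)/2 = (5Σi² − 3Σi) / 2 over i = 3..15.
Σi = 120 − 3 = 117 and Σi² = 1240 − 5 = 1235.
(5·1235 − 3·117) / 2 = 5824/2 = 2912.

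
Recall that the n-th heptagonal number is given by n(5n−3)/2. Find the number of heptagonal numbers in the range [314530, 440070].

65

The n-th heptagonal number is n(5n−3)/2.
Smallest index with value ≥ 314530: n = 355 (giving 314530).
Largest index with value ≤ 440070: n = 419 (giving 438274).
Indices 355 through 419: 65 terms.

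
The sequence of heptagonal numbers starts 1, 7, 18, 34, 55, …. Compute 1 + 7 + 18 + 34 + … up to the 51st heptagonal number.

Σ i(5i−3)/2 = (5Σi² − 3Σi) / 2 over i = 1..51.
Σi = 1326 and Σi² = 45526.
(5·45526 − 3·1326) / 2 = 223652/2 = 111826.

111826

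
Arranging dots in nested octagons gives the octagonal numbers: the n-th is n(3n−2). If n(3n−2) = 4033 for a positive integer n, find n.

Set n(3n−2) = 4033, giving 3n² − 2n − 4033 = 0.
The discriminant is 4 + 12·4033 = 48400, and √48400 = 220.
So n = (2 + 220) / 6 = 222/6 = 37.

37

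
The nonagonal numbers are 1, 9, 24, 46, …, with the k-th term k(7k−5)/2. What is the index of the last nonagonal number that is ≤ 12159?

Solve n(7n−5)/2 ≤ 12159 for integer n.
n = 59 gives 12036 ≤ 12159, while n = 60 gives 12450 > 12159; so the answer is index 59.

59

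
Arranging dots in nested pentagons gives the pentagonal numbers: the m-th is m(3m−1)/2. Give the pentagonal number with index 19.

532

The 19th pentagonal number is n(3n−1)/2 with n = 19.
19·(3·19 − 1)/2 = 19·56/2 = 19·28 = 532.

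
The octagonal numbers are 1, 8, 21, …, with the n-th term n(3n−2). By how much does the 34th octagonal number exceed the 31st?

579

34·(3·34 − 2) = 3400 and 31·(3·31 − 2) = 2821.
Difference: 3400 − 2821 = 579.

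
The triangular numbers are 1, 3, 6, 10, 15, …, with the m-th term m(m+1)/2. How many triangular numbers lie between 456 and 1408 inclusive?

23

The n-th triangular number is n(n+1)/2.
Smallest index with value ≥ 456: n = 30 (giving 465).
Largest index with value ≤ 1408: n = 52 (giving 1378).
Indices 30 through 52: 23 terms.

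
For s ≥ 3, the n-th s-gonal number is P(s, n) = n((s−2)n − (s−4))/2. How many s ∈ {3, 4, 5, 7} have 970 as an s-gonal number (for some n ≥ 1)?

s = 3: P(3, 43) = 946 and P(3, 44) = 990; 970 is not s-gonal.
s = 4: P(4, 31) = 961 and P(4, 32) = 1024; 970 is not s-gonal.
s = 5: P(5, 25) = 925 and P(5, 26) = 1001; 970 is not s-gonal.
s = 7: P(7, 20) = 970. ✓
Hits: s ∈ {7} → 1.

1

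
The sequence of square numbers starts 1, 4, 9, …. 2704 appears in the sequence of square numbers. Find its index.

We need n² = 2704, so n = √2704 = 52.

52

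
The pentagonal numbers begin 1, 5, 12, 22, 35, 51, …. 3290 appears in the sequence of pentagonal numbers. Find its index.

Set n(3n−1)/2 = 3290, giving 3n² − n − 6580 = 0.
The discriminant is 1 + 24·3290 = 78961, and √78961 = 281.
So n = (1 + 281) / 6 = 282/6 = 47.

47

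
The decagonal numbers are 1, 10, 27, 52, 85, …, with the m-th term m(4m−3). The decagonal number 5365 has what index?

Set n(4n−3) = 5365, giving 4n² − 3n − 5365 = 0.
The discriminant is 9 + 16·5365 = 85849, and √85849 = 293.
So n = (3 + 293) / 8 = 296/8 = 37.
Check: 37·(4·37 − 3) = 5365. ✓

37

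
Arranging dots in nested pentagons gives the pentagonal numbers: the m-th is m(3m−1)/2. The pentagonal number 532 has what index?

19

Set n(3n−1)/2 = 532, giving 3n² − n − 1064 = 0.
The discriminant is 1 + 24·532 = 12769, and √12769 = 113.
So n = (1 + 113) / 6 = 114/6 = 19.
Check: 19·(3·19 − 1)/2 = 532. ✓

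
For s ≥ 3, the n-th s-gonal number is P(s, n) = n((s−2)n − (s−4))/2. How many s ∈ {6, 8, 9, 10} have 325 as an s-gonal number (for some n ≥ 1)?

s = 6: P(6, 13) = 325. ✓
s = 8: P(8, 10) = 280 and P(8, 11) = 341; 325 is not s-gonal.
s = 9: P(9, 10) = 325. ✓
s = 10: P(10, 9) = 297 and P(10, 10) = 370; 325 is not s-gonal.
Hits: s ∈ {6, 9} → 2.

2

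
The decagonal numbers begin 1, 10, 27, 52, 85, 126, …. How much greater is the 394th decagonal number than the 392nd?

6282

394·(4·394 − 3) = 619762 and 392·(4·392 − 3) = 613480.
Difference: 619762 − 613480 = 6282.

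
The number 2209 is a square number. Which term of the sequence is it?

We need n² = 2209, so n = √2209 = 47.
Check: 47² = 2209. ✓

47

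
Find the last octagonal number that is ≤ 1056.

Solve n(3n−2) ≤ 1056 for integer n.
n = 19 gives 1045 ≤ 1056, while n = 20 gives 1160 > 1056; so the answer is 1045.

1045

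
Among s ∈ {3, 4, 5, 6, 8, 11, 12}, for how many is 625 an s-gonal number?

1

s = 3: P(3, 34) = 595 and P(3, 35) = 630; 625 is not s-gonal.
s = 4: P(4, 25) = 625. ✓
s = 5: P(5, 20) = 590 and P(5, 21) = 651; 625 is not s-gonal.
s = 6: P(6, 17) = 561 and P(6, 18) = 630; 625 is not s-gonal.
s = 8: P(8, 14) = 560 and P(8, 15) = 645; 625 is not s-gonal.
s = 11: P(11, 12) = 606 and P(11, 13) = 715; 625 is not s-gonal.
s = 12: P(12, 11) = 561 and P(12, 12) = 672; 625 is not s-gonal.
Hits: s ∈ {4} → 1.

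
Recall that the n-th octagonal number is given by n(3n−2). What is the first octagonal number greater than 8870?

8965

Solve n(3n−2) > 8870 for integer n.
The largest n with value ≤ 8870 is 54 (since 8640 ≤ 8870 < 8965), so the first above is n = 55, value 8965.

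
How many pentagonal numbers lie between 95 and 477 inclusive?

The n-th pentagonal number is n(3n−1)/2.
Smallest index with value ≥ 95: n = 9 (giving 117).
Largest index with value ≤ 477: n = 18 (giving 477).
Indices 9 through 18: 10 terms.

10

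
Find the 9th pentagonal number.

9·(3·9 − 1)/2 = 9·26/2 = 9·13 = 117.

117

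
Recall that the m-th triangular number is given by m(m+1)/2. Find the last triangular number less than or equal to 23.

21

Solve n(n+1)/2 ≤ 23 for integer n.
n = 6 gives 21 ≤ 23, while n = 7 gives 28 > 23; so the answer is 21.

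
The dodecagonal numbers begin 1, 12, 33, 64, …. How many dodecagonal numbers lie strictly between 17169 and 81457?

The n-th dodecagonal number is n(5n−4).
Smallest index with value > 17169: n = 60 (giving 17760).
Largest index with value < 81457: n = 128 (giving 81408).
Indices 60 through 128: 69 terms.

69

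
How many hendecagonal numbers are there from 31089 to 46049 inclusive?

18

The n-th hendecagonal number is n(9n−7)/2.
Smallest index with value ≥ 31089: n = 84 (giving 31458).
Largest index with value ≤ 46049: n = 101 (giving 45551).
Indices 84 through 101: 18 terms.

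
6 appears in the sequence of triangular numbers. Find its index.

Set n(n+1)/2 = 6, giving n² + n − 12 = 0.
The discriminant is 1 + 8·6 = 49, and √49 = 7.
So n = (-1 + 7) / 2 = 6/2 = 3.
Check: 3·4/2 = 6. ✓

3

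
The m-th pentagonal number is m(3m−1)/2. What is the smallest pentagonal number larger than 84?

Solve n(3n−1)/2 > 84 for integer n.
The largest n with value ≤ 84 is 7 (since 70 ≤ 84 < 92), so the first above is n = 8, value 92.

92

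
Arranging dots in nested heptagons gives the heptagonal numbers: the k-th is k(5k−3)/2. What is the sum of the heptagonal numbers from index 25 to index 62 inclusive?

188708

Σ i(5i−3)/2 = (5Σi² − 3Σi) / 2 over i = 25..62.
Σi = 1953 − 300 = 1653 and Σi² = 81375 − 4900 = 76475.
(5·76475 − 3·1653) / 2 = 377416/2 = 188708.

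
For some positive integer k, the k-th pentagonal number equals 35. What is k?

Set n(3n−1)/2 = 35, giving 3n² − n − 70 = 0.
The discriminant is 1 + 24·35 = 841, and √841 = 29.
So n = (1 + 29) / 6 = 30/6 = 5.
Check: 5·(3·5 − 1)/2 = 35. ✓

5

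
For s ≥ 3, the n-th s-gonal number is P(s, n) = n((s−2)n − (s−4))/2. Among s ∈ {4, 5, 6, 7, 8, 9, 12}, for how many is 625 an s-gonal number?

s = 4: P(4, 25) = 625. ✓
s = 5: P(5, 20) = 590 and P(5, 21) = 651; 625 is not s-gonal.
s = 6: P(6, 17) = 561 and P(6, 18) = 630; 625 is not s-gonal.
s = 7: P(7, 16) = 616 and P(7, 17) = 697; 625 is not s-gonal.
s = 8: P(8, 14) = 560 and P(8, 15) = 645; 625 is not s-gonal.
s = 9: P(9, 13) = 559 and P(9, 14) = 651; 625 is not s-gonal.
s = 12: P(12, 11) = 561 and P(12, 12) = 672; 625 is not s-gonal.
Hits: s ∈ {4} → 1.

1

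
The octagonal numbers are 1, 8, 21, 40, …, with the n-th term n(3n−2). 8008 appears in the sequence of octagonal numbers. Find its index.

Set n(3n−2) = 8008, giving 3n² − 2n − 8008 = 0.
The discriminant is 4 + 12·8008 = 96100, and √96100 = 310.
So n = (2 + 310) / 6 = 312/6 = 52.
Check: 52·(3·52 − 2) = 8008. ✓

52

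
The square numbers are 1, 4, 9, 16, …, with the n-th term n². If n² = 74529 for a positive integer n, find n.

273

We need n² = 74529, so n = √74529 = 273.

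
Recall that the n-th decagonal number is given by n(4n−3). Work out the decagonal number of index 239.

The 239th decagonal number is n(4n−3) with n = 239.
239·(4·239 − 3) = 239·953 = 227767.

227767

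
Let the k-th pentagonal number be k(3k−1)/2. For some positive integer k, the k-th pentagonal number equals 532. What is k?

19

Set n(3n−1)/2 = 532, giving 3n² − n − 1064 = 0.
The discriminant is 1 + 24·532 = 12769, and √12769 = 113.
So n = (1 + 113) / 6 = 114/6 = 19.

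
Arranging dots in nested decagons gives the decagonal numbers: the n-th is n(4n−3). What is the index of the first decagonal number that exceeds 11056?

Solve n(4n−3) > 11056 for integer n.
The largest n with value ≤ 11056 is 52 (since 10660 ≤ 11056 < 11077), so the first above is n = 53, value 11077.

53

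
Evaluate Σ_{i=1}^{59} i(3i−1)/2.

Σ i(3i−1)/2 = (3Σi² − Σi) / 2 over i = 1..59.
Σi = 1770 and Σi² = 70210.
(3·70210 − 1·1770) / 2 = 208860/2 = 104430.

104430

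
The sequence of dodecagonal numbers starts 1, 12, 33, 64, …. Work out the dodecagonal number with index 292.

425152

The 292nd dodecagonal number is n(5n−4) with n = 292.
292·(5·292 − 4) = 292·1456 = 425152.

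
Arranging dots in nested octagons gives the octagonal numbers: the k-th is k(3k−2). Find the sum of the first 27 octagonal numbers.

Σ i(3i−2) = 3Σi² − 2Σi over i = 1..27.
Σi = 378 and Σi² = 6930.
3·6930 − 2·378 = 20034.

20034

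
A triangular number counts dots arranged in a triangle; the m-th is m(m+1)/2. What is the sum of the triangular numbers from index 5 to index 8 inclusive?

Σ i(i+1)/2 = (Σi² + Σi) / 2 over i = 5..8.
Σi = 36 − 10 = 26 and Σi² = 204 − 30 = 174.
(1·174 + 1·26) / 2 = 200/2 = 100.

100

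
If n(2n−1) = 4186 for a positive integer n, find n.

46

Set n(2n−1) = 4186, giving 2n² − n − 4186 = 0.
The discriminant is 1 + 8·4186 = 33489, and √33489 = 183.
So n = (1 + 183) / 4 = 184/4 = 46.
Check: 46·(2·46 − 1) = 4186. ✓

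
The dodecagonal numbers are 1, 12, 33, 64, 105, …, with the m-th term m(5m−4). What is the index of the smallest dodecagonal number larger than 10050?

Solve n(5n−4) > 10050 for integer n.
The largest n with value ≤ 10050 is 45 (since 9945 ≤ 10050 < 10396), so the first above is n = 46, value 10396.

46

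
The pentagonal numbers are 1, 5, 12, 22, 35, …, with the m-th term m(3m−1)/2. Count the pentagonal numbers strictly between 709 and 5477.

The n-th pentagonal number is n(3n−1)/2.
Smallest index with value > 709: n = 22 (giving 715).
Largest index with value < 5477: n = 60 (giving 5370).
Indices 22 through 60: 39 terms.

39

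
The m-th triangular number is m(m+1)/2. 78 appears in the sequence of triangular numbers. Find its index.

Set n(n+1)/2 = 78, giving n² + n − 156 = 0.
The discriminant is 1 + 8·78 = 625, and √625 = 25.
So n = (-1 + 25) / 2 = 24/2 = 12.
Check: 12·13/2 = 78. ✓

12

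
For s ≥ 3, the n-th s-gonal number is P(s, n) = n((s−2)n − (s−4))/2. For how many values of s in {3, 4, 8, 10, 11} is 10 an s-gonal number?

s = 3: P(3, 4) = 10. ✓
s = 4: P(4, 3) = 9 and P(4, 4) = 16; 10 is not s-gonal.
s = 8: P(8, 2) = 8 and P(8, 3) = 21; 10 is not s-gonal.
s = 10: P(10, 2) = 10. ✓
s = 11: P(11, 1) = 1 and P(11, 2) = 11; 10 is not s-gonal.
Hits: s ∈ {3, 10} → 2.

2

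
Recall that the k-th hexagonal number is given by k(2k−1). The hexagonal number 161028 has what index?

Set n(2n−1) = 161028, giving 2n² − n − 161028 = 0.
The discriminant is 1 + 8·161028 = 1288225, and √1288225 = 1135.
So n = (1 + 1135) / 4 = 1136/4 = 284.

284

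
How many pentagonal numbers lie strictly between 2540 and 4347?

The n-th pentagonal number is n(3n−1)/2.
Smallest index with value > 2540: n = 42 (giving 2625).
Largest index with value < 4347: n = 53 (giving 4187).
Indices 42 through 53: 12 terms.

12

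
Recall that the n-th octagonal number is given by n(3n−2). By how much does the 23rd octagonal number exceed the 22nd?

Consecutive octagonal numbers differ by 6n − 5: here 6·23 − 5 = 133.

133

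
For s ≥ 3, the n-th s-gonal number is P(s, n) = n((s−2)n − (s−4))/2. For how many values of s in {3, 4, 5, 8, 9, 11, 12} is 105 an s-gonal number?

s = 3: P(3, 14) = 105. ✓
s = 4: P(4, 10) = 100 and P(4, 11) = 121; 105 is not s-gonal.
s = 5: P(5, 8) = 92 and P(5, 9) = 117; 105 is not s-gonal.
s = 8: P(8, 6) = 96 and P(8, 7) = 133; 105 is not s-gonal.
s = 9: P(9, 5) = 75 and P(9, 6) = 111; 105 is not s-gonal.
s = 11: P(11, 5) = 95 and P(11, 6) = 141; 105 is not s-gonal.
s = 12: P(12, 5) = 105. ✓
Hits: s ∈ {3, 12} → 2.

2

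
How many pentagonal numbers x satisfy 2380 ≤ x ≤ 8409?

36

The n-th pentagonal number is n(3n−1)/2.
Smallest index with value ≥ 2380: n = 40 (giving 2380).
Largest index with value ≤ 8409: n = 75 (giving 8400).
Indices 40 through 75: 36 terms.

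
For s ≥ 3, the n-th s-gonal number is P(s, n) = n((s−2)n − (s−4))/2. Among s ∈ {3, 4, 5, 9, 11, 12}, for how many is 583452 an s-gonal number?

1

s = 3: P(3, 1079) = 582660 and P(3, 1080) = 583740; 583452 is not s-gonal.
s = 4: P(4, 763) = 582169 and P(4, 764) = 583696; 583452 is not s-gonal.
s = 5: P(5, 623) = 581882 and P(5, 624) = 583752; 583452 is not s-gonal.
s = 9: P(9, 408) = 581604 and P(9, 409) = 584461; 583452 is not s-gonal.
s = 11: P(11, 360) = 581940 and P(11, 361) = 585181; 583452 is not s-gonal.
s = 12: P(12, 342) = 583452. ✓
Hits: s ∈ {12} → 1.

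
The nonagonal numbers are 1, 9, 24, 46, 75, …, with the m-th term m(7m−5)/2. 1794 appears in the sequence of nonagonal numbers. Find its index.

Set n(7n−5)/2 = 1794, giving 7n² − 5n − 3588 = 0.
The discriminant is 25 + 56·1794 = 100489, and √100489 = 317.
So n = (5 + 317) / 14 = 322/14 = 23.
Check: 23·(7·23 − 5)/2 = 1794. ✓

23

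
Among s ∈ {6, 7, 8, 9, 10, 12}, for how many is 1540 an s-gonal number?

s = 6: P(6, 28) = 1540. ✓
s = 7: P(7, 25) = 1525 and P(7, 26) = 1651; 1540 is not s-gonal.
s = 8: P(8, 22) = 1408 and P(8, 23) = 1541; 1540 is not s-gonal.
s = 9: P(9, 21) = 1491 and P(9, 22) = 1639; 1540 is not s-gonal.
s = 10: P(10, 20) = 1540. ✓
s = 12: P(12, 17) = 1377 and P(12, 18) = 1548; 1540 is not s-gonal.
Hits: s ∈ {6, 10} → 2.

2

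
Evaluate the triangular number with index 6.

21

The 6th triangular number is n(n+1)/2 with n = 6.
6·7/2 = 42/2 = 21.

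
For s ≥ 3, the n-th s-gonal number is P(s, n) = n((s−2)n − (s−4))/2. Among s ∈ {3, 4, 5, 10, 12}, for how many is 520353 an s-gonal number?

s = 3: P(3, 1019) = 519690 and P(3, 1020) = 520710; 520353 is not s-gonal.
s = 4: P(4, 721) = 519841 and P(4, 722) = 521284; 520353 is not s-gonal.
s = 5: P(5, 589) = 520087 and P(5, 590) = 521855; 520353 is not s-gonal.
s = 10: P(10, 361) = 520201 and P(10, 362) = 523090; 520353 is not s-gonal.
s = 12: P(12, 323) = 520353. ✓
Hits: s ∈ {12} → 1.

1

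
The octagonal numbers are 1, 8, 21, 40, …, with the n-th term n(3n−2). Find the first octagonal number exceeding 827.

Solve n(3n−2) > 827 for integer n.
The largest n with value ≤ 827 is 16 (since 736 ≤ 827 < 833), so the first above is n = 17, value 833.

833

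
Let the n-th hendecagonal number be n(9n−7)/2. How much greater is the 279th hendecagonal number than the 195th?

178878

279·(9·279 − 7)/2 = 349308 and 195·(9·195 − 7)/2 = 170430.
Difference: 349308 − 170430 = 178878.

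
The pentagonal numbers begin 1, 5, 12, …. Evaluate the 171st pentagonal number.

43776

The 171st pentagonal number is n(3n−1)/2 with n = 171.
171·(3·171 − 1)/2 = 171·512/2 = 171·256 = 43776.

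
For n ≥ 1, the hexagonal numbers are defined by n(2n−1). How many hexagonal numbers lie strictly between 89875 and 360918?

213

The n-th hexagonal number is n(2n−1).
Smallest index with value > 89875: n = 213 (giving 90525).
Largest index with value < 360918: n = 425 (giving 360825).
Indices 213 through 425: 213 terms.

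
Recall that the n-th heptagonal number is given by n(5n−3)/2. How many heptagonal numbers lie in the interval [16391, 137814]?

The n-th heptagonal number is n(5n−3)/2.
Smallest index with value ≥ 16391: n = 82 (giving 16687).
Largest index with value ≤ 137814: n = 235 (giving 137710).
Indices 82 through 235: 154 terms.

154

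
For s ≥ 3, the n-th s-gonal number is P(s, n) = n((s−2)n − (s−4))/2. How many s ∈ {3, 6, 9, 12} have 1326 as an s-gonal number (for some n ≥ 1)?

s = 3: P(3, 51) = 1326. ✓
s = 6: P(6, 26) = 1326. ✓
s = 9: P(9, 19) = 1216 and P(9, 20) = 1350; 1326 is not s-gonal.
s = 12: P(12, 16) = 1216 and P(12, 17) = 1377; 1326 is not s-gonal.
Hits: s ∈ {3, 6} → 2.

2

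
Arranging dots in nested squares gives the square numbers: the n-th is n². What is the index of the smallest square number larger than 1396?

Solve n² > 1396 for integer n.
The largest n with value ≤ 1396 is 37 (since 1369 ≤ 1396 < 1444), so the first above is n = 38, value 1444.

38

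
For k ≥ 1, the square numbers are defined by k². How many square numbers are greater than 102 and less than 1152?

23

The n-th square number is n².
Smallest index with value > 102: n = 11 (giving 121).
Largest index with value < 1152: n = 33 (giving 1089).
Indices 11 through 33: 23 terms.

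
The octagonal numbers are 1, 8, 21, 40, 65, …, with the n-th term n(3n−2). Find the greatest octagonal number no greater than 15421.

15408

Solve n(3n−2) ≤ 15421 for integer n.
n = 72 gives 15408 ≤ 15421, while n = 73 gives 15841 > 15421; so the answer is 15408.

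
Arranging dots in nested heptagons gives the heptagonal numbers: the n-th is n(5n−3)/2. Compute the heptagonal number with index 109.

29539

The 109th heptagonal number is n(5n−3)/2 with n = 109.
109·(5·109 − 3)/2 = 109·542/2 = 109·271 = 29539.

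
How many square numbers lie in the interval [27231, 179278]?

The n-th square number is n².
Smallest index with value ≥ 27231: n = 166 (giving 27556).
Largest index with value ≤ 179278: n = 423 (giving 178929).
Indices 166 through 423: 258 terms.

258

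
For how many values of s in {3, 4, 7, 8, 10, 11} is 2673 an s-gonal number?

1

s = 3: P(3, 72) = 2628 and P(3, 73) = 2701; 2673 is not s-gonal.
s = 4: P(4, 51) = 2601 and P(4, 52) = 2704; 2673 is not s-gonal.
s = 7: P(7, 33) = 2673. ✓
s = 8: P(8, 30) = 2640 and P(8, 31) = 2821; 2673 is not s-gonal.
s = 10: P(10, 26) = 2626 and P(10, 27) = 2835; 2673 is not s-gonal.
s = 11: P(11, 24) = 2508 and P(11, 25) = 2725; 2673 is not s-gonal.
Hits: s ∈ {7} → 1.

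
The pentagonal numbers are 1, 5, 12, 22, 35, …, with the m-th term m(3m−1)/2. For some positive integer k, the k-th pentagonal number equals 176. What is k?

Set n(3n−1)/2 = 176, giving 3n² − n − 352 = 0.
The discriminant is 1 + 24·176 = 4225, and √4225 = 65.
So n = (1 + 65) / 6 = 66/6 = 11.
Check: 11·(3·11 − 1)/2 = 176. ✓

11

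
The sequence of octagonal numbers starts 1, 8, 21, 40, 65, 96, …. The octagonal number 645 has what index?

15

Set n(3n−2) = 645, giving 3n² − 2n − 645 = 0.
The discriminant is 4 + 12·645 = 7744, and √7744 = 88.
So n = (2 + 88) / 6 = 90/6 = 15.
Check: 15·(3·15 − 2) = 645. ✓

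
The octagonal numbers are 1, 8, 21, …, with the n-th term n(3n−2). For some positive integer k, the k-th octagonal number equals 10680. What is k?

Set n(3n−2) = 10680, giving 3n² − 2n − 10680 = 0.
The discriminant is 4 + 12·10680 = 128164, and √128164 = 358.
So n = (2 + 358) / 6 = 360/6 = 60.
Check: 60·(3·60 − 2) = 10680. ✓

60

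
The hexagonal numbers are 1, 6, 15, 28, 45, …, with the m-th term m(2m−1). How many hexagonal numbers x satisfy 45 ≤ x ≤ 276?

8

The n-th hexagonal number is n(2n−1).
Smallest index with value ≥ 45: n = 5 (giving 45).
Largest index with value ≤ 276: n = 12 (giving 276).
Indices 5 through 12: 8 terms.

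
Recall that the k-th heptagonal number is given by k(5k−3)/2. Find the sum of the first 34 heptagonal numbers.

33320

Σ i(5i−3)/2 = (5Σi² − 3Σi) / 2 over i = 1..34.
Σi = 595 and Σi² = 13685.
(5·13685 − 3·595) / 2 = 66640/2 = 33320.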